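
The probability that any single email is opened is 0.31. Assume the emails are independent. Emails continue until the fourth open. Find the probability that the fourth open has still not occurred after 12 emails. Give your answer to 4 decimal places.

0.4619

Needing more than 12 emails ⇔ fewer than 4 successes in the first 12. With X ~ Binomial(12, 0.31), P(Y > 12) = P(X ≤ 3).
  k=0: C(12,0)·0.31^0·0.69^12 = 0.011646
  k=1: C(12,1)·0.31^1·0.69^11 = 0.062789
  k=2: C(12,2)·0.31^2·0.69^10 = 0.155152
  k=3: C(12,3)·0.31^3·0.69^9 = 0.232354
P(X ≤ 3) = 0.461941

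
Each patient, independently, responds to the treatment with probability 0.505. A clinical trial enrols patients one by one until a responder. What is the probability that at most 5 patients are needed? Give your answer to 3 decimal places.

0.970

Y = number of patients to the first success; geometric, p = 0.505.
P(Y ≤ 5) = 1 − (1−p)^5 = 1 − 0.02972 = 0.97028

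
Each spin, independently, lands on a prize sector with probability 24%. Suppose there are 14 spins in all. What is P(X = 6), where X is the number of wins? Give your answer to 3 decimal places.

0.064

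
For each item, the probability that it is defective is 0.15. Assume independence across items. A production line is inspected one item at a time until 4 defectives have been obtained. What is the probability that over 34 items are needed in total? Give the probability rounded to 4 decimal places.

0.2285

Needing more than 34 items ⇔ fewer than 4 successes in the first 34. With X ~ Binomial(34, 0.15), P(Y > 34) = P(X ≤ 3).
  k=0: C(34,0)·0.15^0·0.85^34 = 0.003983
  k=1: C(34,1)·0.15^1·0.85^33 = 0.023900
  k=2: C(34,2)·0.15^2·0.85^32 = 0.069591
  k=3: C(34,3)·0.15^3·0.85^31 = 0.130994
P(X ≤ 3) = 0.228468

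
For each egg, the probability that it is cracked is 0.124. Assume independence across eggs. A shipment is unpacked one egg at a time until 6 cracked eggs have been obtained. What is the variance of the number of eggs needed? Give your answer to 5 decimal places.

Y = total eggs until the sixth success; negative binomial with r=6, p=0.124.
Var(Y) = r(1−p)/p² = 6·0.876 / 0.124² = 341.8314256

341.83143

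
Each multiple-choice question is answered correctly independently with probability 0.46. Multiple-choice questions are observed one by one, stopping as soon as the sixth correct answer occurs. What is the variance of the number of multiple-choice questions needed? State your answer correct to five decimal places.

Y = total multiple-choice questions until the sixth success; negative binomial with r=6, p=0.46.
Var(Y) = r(1−p)/p² = 6·0.54 / 0.46² = 15.3119093

15.31191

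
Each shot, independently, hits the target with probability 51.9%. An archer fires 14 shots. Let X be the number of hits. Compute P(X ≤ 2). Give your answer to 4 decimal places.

0.0043

X ~ Binomial(14, 0.519); P(X ≤ 2) = Σ C(14,k) p^k (1−p)^(14−k) over k:
  k=0: C(14,0)·0.519^0·0.481^14 = 0.000035
  k=1: C(14,1)·0.519^1·0.481^13 = 0.000536
  k=2: C(14,2)·0.519^2·0.481^12 = 0.003759
Total = 0.004331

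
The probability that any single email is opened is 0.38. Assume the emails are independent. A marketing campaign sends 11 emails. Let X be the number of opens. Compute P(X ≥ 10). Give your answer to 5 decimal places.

0.00045

X ~ Binomial(11, 0.38); P(X ≥ 10) = Σ C(11,k) p^k (1−p)^(11−k) over k:
  k=10: C(11,10)·0.38^10·0.62^1 = 0.0004282
  k=11: C(11,11)·0.38^11·0.62^0 = 0.0000239
Total = 0.0004520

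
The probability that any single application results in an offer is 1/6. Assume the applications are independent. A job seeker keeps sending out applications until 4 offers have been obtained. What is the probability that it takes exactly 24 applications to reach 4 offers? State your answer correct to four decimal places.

0.0356

Y = trial on which the fourth success occurs; negative binomial, r=4, p=0.166667.
P(Y=24) = C(23,3) · p^4 · (1−p)^20
= 1771 · 0.0007716 · 0.026084 = 0.035644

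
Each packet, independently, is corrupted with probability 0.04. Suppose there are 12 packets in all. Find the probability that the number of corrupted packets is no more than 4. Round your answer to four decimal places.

X ~ Binomial(12, 0.04); P(X ≤ 4) = Σ C(12,k) p^k (1−p)^(12−k) over k:
  k=0: C(12,0)·0.04^0·0.96^12 = 0.612710
  k=1: C(12,1)·0.04^1·0.96^11 = 0.306355
  k=2: C(12,2)·0.04^2·0.96^10 = 0.070206
  k=3: C(12,3)·0.04^3·0.96^9 = 0.009751
  k=4: C(12,4)·0.04^4·0.96^8 = 0.000914
Total = 0.999936

0.9999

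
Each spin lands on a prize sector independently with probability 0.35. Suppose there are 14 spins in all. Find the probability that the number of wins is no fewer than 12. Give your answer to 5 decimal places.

X ~ Binomial(14, 0.35); P(X ≥ 12) = Σ C(14,k) p^k (1−p)^(14−k) over k:
  k=12: C(14,12)·0.35^12·0.65^2 = 0.0001299
  k=13: C(14,13)·0.35^13·0.65^1 = 0.0000108
  k=14: C(14,14)·0.35^14·0.65^0 = 0.0000004
Total = 0.0001411

0.00014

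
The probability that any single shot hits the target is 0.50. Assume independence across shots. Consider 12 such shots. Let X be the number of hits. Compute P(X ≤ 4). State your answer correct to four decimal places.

0.1938

X ~ Binomial(12, 0.50); P(X ≤ 4) = Σ C(12,k) p^k (1−p)^(12−k) over k:
  k=0: C(12,0)·0.50^0·0.50^12 = 0.000244
  k=1: C(12,1)·0.50^1·0.50^11 = 0.002930
  k=2: C(12,2)·0.50^2·0.50^10 = 0.016113
  k=3: C(12,3)·0.50^3·0.50^9 = 0.053711
  k=4: C(12,4)·0.50^4·0.50^8 = 0.120850
Total = 0.193848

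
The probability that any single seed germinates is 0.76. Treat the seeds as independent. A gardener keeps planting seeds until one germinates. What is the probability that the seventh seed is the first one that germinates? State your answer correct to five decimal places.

Geometric (trials to first success), p = 0.76.
P(Y = 7) = (1−p)^6 · p = 0.0001911 · 0.76 = 0.0001452

0.00015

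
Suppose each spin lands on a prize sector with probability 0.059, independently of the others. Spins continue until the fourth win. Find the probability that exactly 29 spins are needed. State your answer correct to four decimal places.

0.0087

Y = trial on which the fourth success occurs; negative binomial, r=4, p=0.059.
P(Y=29) = C(28,3) · p^4 · (1−p)^25
= 3276 · 1.2117e-05 · 0.21865 = 0.008679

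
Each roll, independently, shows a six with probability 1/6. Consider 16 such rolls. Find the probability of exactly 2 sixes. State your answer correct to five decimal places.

0.25962

X ~ Binomial(n=16, p=0.166667).
P(X=2) = C(16,2) · p^2 · (1−p)^14
= 120 · 0.027778 · 0.077887 = 0.2596219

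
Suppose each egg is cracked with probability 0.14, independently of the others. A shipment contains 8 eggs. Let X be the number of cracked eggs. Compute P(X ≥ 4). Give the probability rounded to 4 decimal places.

0.0168

X ~ Binomial(8, 0.14); P(X ≥ 4) = Σ C(8,k) p^k (1−p)^(8−k) over k:
  k=4: C(8,4)·0.14^4·0.86^4 = 0.014710
  k=5: C(8,5)·0.14^5·0.86^3 = 0.001916
  k=6: C(8,6)·0.14^6·0.86^2 = 0.000156
  k=7: C(8,7)·0.14^7·0.86^1 = 0.000007
  k=8: C(8,8)·0.14^8·0.86^0 = 0.000000
Total = 0.016789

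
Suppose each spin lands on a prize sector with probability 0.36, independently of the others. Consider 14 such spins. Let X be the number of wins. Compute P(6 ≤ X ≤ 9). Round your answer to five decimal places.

0.38233

X ~ Binomial(14, 0.36); P(6 ≤ X ≤ 9) = Σ C(14,k) p^k (1−p)^(14−k) over k:
  k=6: C(14,6)·0.36^6·0.64^8 = 0.1839967
  k=7: C(14,7)·0.36^7·0.64^7 = 0.1182836
  k=8: C(14,8)·0.36^8·0.64^6 = 0.0582177
  k=9: C(14,9)·0.36^9·0.64^5 = 0.0218316
Total = 0.3823297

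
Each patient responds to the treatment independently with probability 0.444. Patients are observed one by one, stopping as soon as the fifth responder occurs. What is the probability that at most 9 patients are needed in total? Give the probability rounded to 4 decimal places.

0.3645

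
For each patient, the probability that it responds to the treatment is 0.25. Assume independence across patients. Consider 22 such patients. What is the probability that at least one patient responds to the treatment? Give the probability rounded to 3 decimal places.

0.998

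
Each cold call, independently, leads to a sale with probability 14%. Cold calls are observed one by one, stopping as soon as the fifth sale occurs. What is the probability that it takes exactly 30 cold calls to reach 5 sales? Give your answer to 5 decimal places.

0.02943

Y = trial on which the fifth success occurs; negative binomial, r=5, p=0.14.
P(Y=30) = C(29,4) · p^5 · (1−p)^25
= 23751 · 5.3782e-05 · 0.023039 = 0.0294295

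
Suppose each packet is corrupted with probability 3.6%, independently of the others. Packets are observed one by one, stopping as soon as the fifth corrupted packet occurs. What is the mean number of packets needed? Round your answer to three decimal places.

Y = total packets until the fifth success; negative binomial with r=5, p=0.036.
E[Y] = r / p = 5 / 0.036 = 138.88889

138.889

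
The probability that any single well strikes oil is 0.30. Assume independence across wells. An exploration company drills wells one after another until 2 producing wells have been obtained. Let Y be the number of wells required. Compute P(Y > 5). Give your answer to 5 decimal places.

Needing more than 5 wells ⇔ fewer than 2 successes in the first 5. With X ~ Binomial(5, 0.30), P(Y > 5) = P(X ≤ 1).
  k=0: C(5,0)·0.30^0·0.70^5 = 0.1680700
  k=1: C(5,1)·0.30^1·0.70^4 = 0.3601500
P(X ≤ 1) = 0.5282200

0.52822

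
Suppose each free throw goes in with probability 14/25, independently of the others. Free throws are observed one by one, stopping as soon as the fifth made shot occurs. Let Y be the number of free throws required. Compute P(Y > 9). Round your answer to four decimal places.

Needing more than 9 free throws ⇔ fewer than 5 successes in the first 9. With X ~ Binomial(9, 0.56), P(Y > 9) = P(X ≤ 4).
  k=0: C(9,0)·0.56^0·0.44^9 = 0.000618
  k=1: C(9,1)·0.56^1·0.44^8 = 0.007080
  k=2: C(9,2)·0.56^2·0.44^7 = 0.036045
  k=3: C(9,3)·0.56^3·0.44^6 = 0.107043
  k=4: C(9,4)·0.56^4·0.44^5 = 0.204355
P(X ≤ 4) = 0.355142

0.3551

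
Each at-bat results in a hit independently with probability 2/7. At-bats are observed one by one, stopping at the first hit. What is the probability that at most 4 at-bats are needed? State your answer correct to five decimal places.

0.73969

Y = number of at-bats to the first success; geometric, p = 0.285714.
P(Y ≤ 4) = 1 − (1−p)^4 = 1 − 0.2603082 = 0.7396918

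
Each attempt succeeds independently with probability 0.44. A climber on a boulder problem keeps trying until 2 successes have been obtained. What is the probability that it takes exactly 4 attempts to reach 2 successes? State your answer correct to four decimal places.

0.1821

Y = trial on which the second success occurs; negative binomial, r=2, p=0.44.
P(Y=4) = C(3,1) · p^2 · (1−p)^2
= 3 · 0.1936 · 0.3136 = 0.182139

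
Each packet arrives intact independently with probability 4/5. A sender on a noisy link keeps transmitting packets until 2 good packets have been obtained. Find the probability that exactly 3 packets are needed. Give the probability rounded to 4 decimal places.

0.2560

Y = trial on which the second success occurs; negative binomial, r=2, p=0.80.
P(Y=3) = C(2,1) · p^2 · (1−p)^1
= 2 · 0.64 · 0.2 = 0.256000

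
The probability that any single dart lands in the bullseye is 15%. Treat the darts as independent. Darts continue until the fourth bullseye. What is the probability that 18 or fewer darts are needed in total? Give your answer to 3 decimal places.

0.280

Finishing within 18 darts ⇔ at least 4 successes in the first 18. With X ~ Binomial(18, 0.15), P(Y ≤ 18) = 1 − P(X ≤ 3).
  k=0: C(18,0)·0.15^0·0.85^18 = 0.05365
  k=1: C(18,1)·0.15^1·0.85^17 = 0.17041
  k=2: C(18,2)·0.15^2·0.85^16 = 0.25561
  k=3: C(18,3)·0.15^3·0.85^15 = 0.24057
1 − 0.72024 = 0.27976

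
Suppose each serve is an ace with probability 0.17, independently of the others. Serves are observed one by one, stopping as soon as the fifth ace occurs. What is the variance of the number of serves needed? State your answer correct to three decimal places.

143.599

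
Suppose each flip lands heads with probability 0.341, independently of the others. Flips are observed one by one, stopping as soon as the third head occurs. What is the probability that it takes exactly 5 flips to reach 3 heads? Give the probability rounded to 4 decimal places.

0.1033

Y = trial on which the third success occurs; negative binomial, r=3, p=0.341.
P(Y=5) = C(4,2) · p^3 · (1−p)^2
= 6 · 0.039652 · 0.43428 = 0.103320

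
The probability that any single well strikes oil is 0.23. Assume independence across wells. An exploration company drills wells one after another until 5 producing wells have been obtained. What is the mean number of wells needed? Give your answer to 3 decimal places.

21.739

Y = total wells until the fifth success; negative binomial with r=5, p=0.23.
E[Y] = r / p = 5 / 0.23 = 21.73913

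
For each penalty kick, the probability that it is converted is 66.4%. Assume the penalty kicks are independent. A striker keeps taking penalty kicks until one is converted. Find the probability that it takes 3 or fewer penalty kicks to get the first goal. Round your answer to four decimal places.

Y = number of penalty kicks to the first success; geometric, p = 0.664.
P(Y ≤ 3) = 1 − (1−p)^3 = 1 − 0.037933 = 0.962067

0.9621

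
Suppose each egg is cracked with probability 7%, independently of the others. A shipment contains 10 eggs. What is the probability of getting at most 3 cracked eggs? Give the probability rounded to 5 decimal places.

X ~ Binomial(10, 0.07); P(X ≤ 3) = Σ C(10,k) p^k (1−p)^(10−k) over k:
  k=0: C(10,0)·0.07^0·0.93^10 = 0.4839823
  k=1: C(10,1)·0.07^1·0.93^9 = 0.3642878
  k=2: C(10,2)·0.07^2·0.93^8 = 0.1233878
  k=3: C(10,3)·0.07^3·0.93^7 = 0.0247660
Total = 0.9964239

0.99642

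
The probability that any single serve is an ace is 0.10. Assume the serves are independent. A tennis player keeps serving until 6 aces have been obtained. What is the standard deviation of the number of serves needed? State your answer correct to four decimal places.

23.2379

Y = total serves until the sixth success; negative binomial with r=6, p=0.10.
SD(Y) = √[r(1−p)/p²] = √(540.000000) = 23.237900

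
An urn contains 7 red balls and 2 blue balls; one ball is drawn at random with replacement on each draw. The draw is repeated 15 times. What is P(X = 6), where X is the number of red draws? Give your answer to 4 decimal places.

X ~ Binomial(n=15, p=0.777778).
P(X=6) = C(15,6) · p^6 · (1−p)^9
= 5005 · 0.22138 · 1.3216e-06 = 0.001464

0.0015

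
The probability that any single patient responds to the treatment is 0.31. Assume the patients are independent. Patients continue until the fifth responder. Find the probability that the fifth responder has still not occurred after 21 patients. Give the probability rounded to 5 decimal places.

0.17229

Needing more than 21 patients ⇔ fewer than 5 successes in the first 21. With X ~ Binomial(21, 0.31), P(Y > 21) = P(X ≤ 4).
  k=0: C(21,0)·0.31^0·0.69^21 = 0.0004129
  k=1: C(21,1)·0.31^1·0.69^20 = 0.0038955
  k=2: C(21,2)·0.31^2·0.69^19 = 0.0175015
  k=3: C(21,3)·0.31^3·0.69^18 = 0.0497990
  k=4: C(21,4)·0.31^4·0.69^17 = 0.1006805
P(X ≤ 4) = 0.1722894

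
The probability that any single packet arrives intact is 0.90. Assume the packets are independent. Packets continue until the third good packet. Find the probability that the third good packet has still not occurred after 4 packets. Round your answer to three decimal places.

0.052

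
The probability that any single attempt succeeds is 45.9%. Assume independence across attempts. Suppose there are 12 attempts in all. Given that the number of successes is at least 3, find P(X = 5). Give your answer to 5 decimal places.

X ~ Binomial(12, 0.459). Want P(X=5 | X≥3) = P(X=5) / P(X≥3).
P(X=5) = C(12,5)·0.459^5·0.541^7 = 0.2188615
P(X≥3) = 1 − 0.0006286 − 0.0063998 − 0.0298636 = 0.9631081
Ratio = 0.2188615 / 0.9631081 = 0.2272451

0.22725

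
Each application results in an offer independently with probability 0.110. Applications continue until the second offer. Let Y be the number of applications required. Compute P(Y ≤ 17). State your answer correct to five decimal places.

0.57229

Finishing within 17 applications ⇔ at least 2 successes in the first 17. With X ~ Binomial(17, 0.11), P(Y ≤ 17) = 1 − P(X ≤ 1).
  k=0: C(17,0)·0.11^0·0.89^17 = 0.1379209
  k=1: C(17,1)·0.11^1·0.89^16 = 0.2897889
1 − 0.4277098 = 0.5722902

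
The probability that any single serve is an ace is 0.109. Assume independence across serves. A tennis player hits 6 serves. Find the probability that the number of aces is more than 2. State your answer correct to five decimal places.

X ~ Binomial(6, 0.109); P(X ≥ 3) = Σ C(6,k) p^k (1−p)^(6−k) over k:
  k=3: C(6,3)·0.109^3·0.891^3 = 0.0183207
  k=4: C(6,4)·0.109^4·0.891^2 = 0.0016809
  k=5: C(6,5)·0.109^5·0.891^1 = 0.0000823
  k=6: C(6,6)·0.109^6·0.891^0 = 0.0000017
Total = 0.0200856

0.02009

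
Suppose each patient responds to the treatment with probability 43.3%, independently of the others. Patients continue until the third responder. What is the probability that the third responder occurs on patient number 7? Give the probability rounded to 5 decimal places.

Y = trial on which the third success occurs; negative binomial, r=3, p=0.433.
P(Y=7) = C(6,2) · p^3 · (1−p)^4
= 15 · 0.081183 · 0.10336 = 0.1258598

0.12586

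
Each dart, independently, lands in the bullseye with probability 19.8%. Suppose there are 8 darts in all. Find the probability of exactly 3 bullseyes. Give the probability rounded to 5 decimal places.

X ~ Binomial(n=8, p=0.198).
P(X=3) = C(8,3) · p^3 · (1−p)^5
= 56 · 0.0077624 · 0.3318 = 0.1442299

0.14423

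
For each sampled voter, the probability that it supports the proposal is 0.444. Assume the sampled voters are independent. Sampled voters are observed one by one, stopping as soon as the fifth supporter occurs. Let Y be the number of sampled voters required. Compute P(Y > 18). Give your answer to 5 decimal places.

Needing more than 18 sampled voters ⇔ fewer than 5 successes in the first 18. With X ~ Binomial(18, 0.444), P(Y > 18) = P(X ≤ 4).
  k=0: C(18,0)·0.444^0·0.556^18 = 0.0000258
  k=1: C(18,1)·0.444^1·0.556^17 = 0.0003706
  k=2: C(18,2)·0.444^2·0.556^16 = 0.0025157
  k=3: C(18,3)·0.444^3·0.556^15 = 0.0107142
  k=4: C(18,4)·0.444^4·0.556^14 = 0.0320849
P(X ≤ 4) = 0.0457112

0.04571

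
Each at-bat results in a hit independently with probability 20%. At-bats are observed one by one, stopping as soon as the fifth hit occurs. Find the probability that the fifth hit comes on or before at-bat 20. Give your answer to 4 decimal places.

0.3704

Finishing within 20 at-bats ⇔ at least 5 successes in the first 20. With X ~ Binomial(20, 0.20), P(Y ≤ 20) = 1 − P(X ≤ 4).
  k=0: C(20,0)·0.20^0·0.80^20 = 0.011529
  k=1: C(20,1)·0.20^1·0.80^19 = 0.057646
  k=2: C(20,2)·0.20^2·0.80^18 = 0.136909
  k=3: C(20,3)·0.20^3·0.80^17 = 0.205364
  k=4: C(20,4)·0.20^4·0.80^16 = 0.218199
1 − 0.629648 = 0.370352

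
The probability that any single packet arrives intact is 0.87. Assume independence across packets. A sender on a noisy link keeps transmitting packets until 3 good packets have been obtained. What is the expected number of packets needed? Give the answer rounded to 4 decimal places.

Y = total packets until the third success; negative binomial with r=3, p=0.87.
E[Y] = r / p = 3 / 0.87 = 3.448276

3.4483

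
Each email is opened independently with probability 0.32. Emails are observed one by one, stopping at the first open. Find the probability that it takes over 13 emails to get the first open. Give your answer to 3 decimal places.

Y = number of emails to the first success; geometric, p = 0.32.
P(Y > 13) = P(first 13 all fail) = (1−p)^13 = 0.00665

0.007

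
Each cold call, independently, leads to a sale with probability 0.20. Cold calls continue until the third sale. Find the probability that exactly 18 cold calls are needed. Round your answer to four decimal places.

0.0383

Y = trial on which the third success occurs; negative binomial, r=3, p=0.20.
P(Y=18) = C(17,2) · p^3 · (1−p)^15
= 136 · 0.008 · 0.035184 = 0.038281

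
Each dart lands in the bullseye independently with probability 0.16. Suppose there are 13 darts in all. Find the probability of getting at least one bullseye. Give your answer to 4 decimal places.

P(at least one) = 1 − P(none) = 1 − (1 − 0.16)^13
= 1 − 0.103665 = 0.896335

0.8963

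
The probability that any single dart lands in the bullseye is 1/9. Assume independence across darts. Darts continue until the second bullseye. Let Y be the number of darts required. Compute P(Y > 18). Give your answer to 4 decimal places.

0.3901

Needing more than 18 darts ⇔ fewer than 2 successes in the first 18. With X ~ Binomial(18, 0.111111), P(Y > 18) = P(X ≤ 1).
  k=0: C(18,0)·0.111111^0·0.888889^18 = 0.120020
  k=1: C(18,1)·0.111111^1·0.888889^17 = 0.270046
P(X ≤ 1) = 0.390066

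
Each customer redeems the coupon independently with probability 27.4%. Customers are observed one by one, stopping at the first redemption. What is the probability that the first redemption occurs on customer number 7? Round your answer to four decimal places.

0.0401

Geometric (trials to first success), p = 0.274.
P(Y = 7) = (1−p)^6 · p = 0.14643 · 0.274 = 0.040121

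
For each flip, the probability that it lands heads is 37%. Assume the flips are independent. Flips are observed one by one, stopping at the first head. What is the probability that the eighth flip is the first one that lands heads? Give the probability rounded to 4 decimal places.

0.0146

Geometric (trials to first success), p = 0.37.
P(Y = 8) = (1−p)^7 · p = 0.03939 · 0.37 = 0.014574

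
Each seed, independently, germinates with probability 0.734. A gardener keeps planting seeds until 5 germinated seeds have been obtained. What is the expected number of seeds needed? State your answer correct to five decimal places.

6.81199

Y = total seeds until the fifth success; negative binomial with r=5, p=0.734.
E[Y] = r / p = 5 / 0.734 = 6.8119891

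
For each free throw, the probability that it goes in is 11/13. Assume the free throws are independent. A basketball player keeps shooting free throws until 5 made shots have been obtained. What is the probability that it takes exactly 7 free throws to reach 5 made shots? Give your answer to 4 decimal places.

0.1540

Y = trial on which the fifth success occurs; negative binomial, r=5, p=0.846154.
P(Y=7) = C(6,4) · p^5 · (1−p)^2
= 15 · 0.43376 · 0.023669 = 0.153997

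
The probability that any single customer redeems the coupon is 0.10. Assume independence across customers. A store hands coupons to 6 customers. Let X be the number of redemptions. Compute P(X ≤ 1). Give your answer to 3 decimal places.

X ~ Binomial(6, 0.10); P(X ≤ 1) = Σ C(6,k) p^k (1−p)^(6−k) over k:
  k=0: C(6,0)·0.10^0·0.90^6 = 0.53144
  k=1: C(6,1)·0.10^1·0.90^5 = 0.35429
Total = 0.88574

0.886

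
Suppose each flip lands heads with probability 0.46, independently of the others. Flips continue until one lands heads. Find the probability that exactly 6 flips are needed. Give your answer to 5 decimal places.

Geometric (trials to first success), p = 0.46.
P(Y = 6) = (1−p)^5 · p = 0.045917 · 0.46 = 0.0211216

0.02112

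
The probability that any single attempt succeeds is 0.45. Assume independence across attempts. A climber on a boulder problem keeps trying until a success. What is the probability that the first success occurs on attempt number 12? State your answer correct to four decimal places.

0.0006

Geometric (trials to first success), p = 0.45.
P(Y = 12) = (1−p)^11 · p = 0.0013931 · 0.45 = 0.000627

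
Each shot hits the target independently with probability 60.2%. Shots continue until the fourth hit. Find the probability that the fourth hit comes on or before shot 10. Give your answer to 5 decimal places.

0.94671

Finishing within 10 shots ⇔ at least 4 successes in the first 10. With X ~ Binomial(10, 0.602), P(Y ≤ 10) = 1 − P(X ≤ 3).
  k=0: C(10,0)·0.602^0·0.398^10 = 0.0000997
  k=1: C(10,1)·0.602^1·0.398^9 = 0.0015085
  k=2: C(10,2)·0.602^2·0.398^8 = 0.0102676
  k=3: C(10,3)·0.602^3·0.398^7 = 0.0414145
1 − 0.0532903 = 0.9467097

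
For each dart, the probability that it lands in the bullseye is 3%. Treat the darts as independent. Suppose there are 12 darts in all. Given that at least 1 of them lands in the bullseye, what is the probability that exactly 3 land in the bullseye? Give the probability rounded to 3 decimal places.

0.015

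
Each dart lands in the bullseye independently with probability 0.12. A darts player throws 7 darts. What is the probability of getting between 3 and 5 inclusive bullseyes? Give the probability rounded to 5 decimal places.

X ~ Binomial(7, 0.12); P(3 ≤ X ≤ 5) = Σ C(7,k) p^k (1−p)^(7−k) over k:
  k=3: C(7,3)·0.12^3·0.88^4 = 0.0362696
  k=4: C(7,4)·0.12^4·0.88^3 = 0.0049459
  k=5: C(7,5)·0.12^5·0.88^2 = 0.0004047
Total = 0.0416201

0.04162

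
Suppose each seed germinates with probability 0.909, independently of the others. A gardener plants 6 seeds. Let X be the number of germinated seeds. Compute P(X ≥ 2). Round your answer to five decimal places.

0.99997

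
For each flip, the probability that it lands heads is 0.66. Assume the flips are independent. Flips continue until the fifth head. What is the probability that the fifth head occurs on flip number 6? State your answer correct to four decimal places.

Y = trial on which the fifth success occurs; negative binomial, r=5, p=0.66.
P(Y=6) = C(5,4) · p^5 · (1−p)^1
= 5 · 0.12523 · 0.34 = 0.212897

0.2129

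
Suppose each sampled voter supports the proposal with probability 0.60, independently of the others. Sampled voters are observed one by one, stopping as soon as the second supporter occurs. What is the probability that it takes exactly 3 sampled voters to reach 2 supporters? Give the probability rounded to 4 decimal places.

Y = trial on which the second success occurs; negative binomial, r=2, p=0.60.
P(Y=3) = C(2,1) · p^2 · (1−p)^1
= 2 · 0.36 · 0.4 = 0.288000

0.2880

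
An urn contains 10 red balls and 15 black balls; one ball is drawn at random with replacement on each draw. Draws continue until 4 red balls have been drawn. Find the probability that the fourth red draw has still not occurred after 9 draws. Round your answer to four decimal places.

0.4826

Needing more than 9 draws ⇔ fewer than 4 successes in the first 9. With X ~ Binomial(9, 0.40), P(Y > 9) = P(X ≤ 3).
  k=0: C(9,0)·0.40^0·0.60^9 = 0.010078
  k=1: C(9,1)·0.40^1·0.60^8 = 0.060466
  k=2: C(9,2)·0.40^2·0.60^7 = 0.161243
  k=3: C(9,3)·0.40^3·0.60^6 = 0.250823
P(X ≤ 3) = 0.482610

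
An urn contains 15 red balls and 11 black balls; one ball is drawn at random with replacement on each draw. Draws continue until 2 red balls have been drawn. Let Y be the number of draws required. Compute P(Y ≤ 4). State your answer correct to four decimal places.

0.7932

Finishing within 4 draws ⇔ at least 2 successes in the first 4. With X ~ Binomial(4, 0.576923), P(Y ≤ 4) = 1 − P(X ≤ 1).
  k=0: C(4,0)·0.576923^0·0.423077^4 = 0.032039
  k=1: C(4,1)·0.576923^1·0.423077^3 = 0.174758
1 − 0.206796 = 0.793204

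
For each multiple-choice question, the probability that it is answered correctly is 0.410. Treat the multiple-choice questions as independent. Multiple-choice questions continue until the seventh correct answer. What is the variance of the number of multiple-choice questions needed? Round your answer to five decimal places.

24.56871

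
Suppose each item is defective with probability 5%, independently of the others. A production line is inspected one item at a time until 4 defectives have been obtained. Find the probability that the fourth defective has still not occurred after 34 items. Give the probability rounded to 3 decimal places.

0.912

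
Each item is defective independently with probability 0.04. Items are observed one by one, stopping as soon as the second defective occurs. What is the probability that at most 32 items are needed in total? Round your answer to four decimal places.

0.3681

Finishing within 32 items ⇔ at least 2 successes in the first 32. With X ~ Binomial(32, 0.04), P(Y ≤ 32) = 1 − P(X ≤ 1).
  k=0: C(32,0)·0.04^0·0.96^32 = 0.270819
  k=1: C(32,1)·0.04^1·0.96^31 = 0.361092
1 − 0.631911 = 0.368089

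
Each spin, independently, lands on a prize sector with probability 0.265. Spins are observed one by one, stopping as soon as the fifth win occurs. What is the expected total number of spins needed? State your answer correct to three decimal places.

Y = total spins until the fifth success; negative binomial with r=5, p=0.265.
E[Y] = r / p = 5 / 0.265 = 18.86792

18.868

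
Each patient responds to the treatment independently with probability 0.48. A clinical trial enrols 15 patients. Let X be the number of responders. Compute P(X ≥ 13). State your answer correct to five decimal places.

X ~ Binomial(15, 0.48); P(X ≥ 13) = Σ C(15,k) p^k (1−p)^(15−k) over k:
  k=13: C(15,13)·0.48^13·0.52^2 = 0.0020386
  k=14: C(15,14)·0.48^14·0.52^1 = 0.0002688
  k=15: C(15,15)·0.48^15·0.52^0 = 0.0000165
Total = 0.0023240

0.00232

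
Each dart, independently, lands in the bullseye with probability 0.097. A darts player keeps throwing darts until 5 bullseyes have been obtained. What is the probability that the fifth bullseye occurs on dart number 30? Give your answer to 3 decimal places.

Y = trial on which the fifth success occurs; negative binomial, r=5, p=0.097.
P(Y=30) = C(29,4) · p^5 · (1−p)^25
= 23751 · 8.5873e-06 · 0.078018 = 0.01591

0.016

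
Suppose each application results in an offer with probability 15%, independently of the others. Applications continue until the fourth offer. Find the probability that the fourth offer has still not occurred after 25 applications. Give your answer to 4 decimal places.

Needing more than 25 applications ⇔ fewer than 4 successes in the first 25. With X ~ Binomial(25, 0.15), P(Y > 25) = P(X ≤ 3).
  k=0: C(25,0)·0.15^0·0.85^25 = 0.017198
  k=1: C(25,1)·0.15^1·0.85^24 = 0.075873
  k=2: C(25,2)·0.15^2·0.85^23 = 0.160672
  k=3: C(25,3)·0.15^3·0.85^22 = 0.217379
P(X ≤ 3) = 0.471121

0.4711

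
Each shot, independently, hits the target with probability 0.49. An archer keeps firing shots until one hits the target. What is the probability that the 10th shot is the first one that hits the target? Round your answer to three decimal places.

Geometric (trials to first success), p = 0.49.
P(Y = 10) = (1−p)^9 · p = 0.0023342 · 0.49 = 0.00114

0.001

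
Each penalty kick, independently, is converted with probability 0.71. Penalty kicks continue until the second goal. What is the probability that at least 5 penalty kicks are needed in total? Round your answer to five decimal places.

Needing more than 4 penalty kicks ⇔ fewer than 2 successes in the first 4. With X ~ Binomial(4, 0.71), P(Y > 4) = P(X ≤ 1).
  k=0: C(4,0)·0.71^0·0.29^4 = 0.0070728
  k=1: C(4,1)·0.71^1·0.29^3 = 0.0692648
P(X ≤ 1) = 0.0763376

0.07634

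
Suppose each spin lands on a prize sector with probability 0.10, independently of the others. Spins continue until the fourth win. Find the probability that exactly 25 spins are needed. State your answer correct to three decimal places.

0.022

Y = trial on which the fourth success occurs; negative binomial, r=4, p=0.10.
P(Y=25) = C(24,3) · p^4 · (1−p)^21
= 2024 · 0.0001 · 0.10942 = 0.02215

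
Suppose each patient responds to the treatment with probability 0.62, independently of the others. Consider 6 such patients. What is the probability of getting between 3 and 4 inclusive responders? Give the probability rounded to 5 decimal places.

X ~ Binomial(6, 0.62); P(3 ≤ X ≤ 4) = Σ C(6,k) p^k (1−p)^(6−k) over k:
  k=3: C(6,3)·0.62^3·0.38^3 = 0.2615507
  k=4: C(6,4)·0.62^4·0.38^2 = 0.3200554
Total = 0.5816061

0.58161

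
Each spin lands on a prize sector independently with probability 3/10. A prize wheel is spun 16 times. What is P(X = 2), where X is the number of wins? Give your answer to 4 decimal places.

0.0732

X ~ Binomial(n=16, p=0.30).
P(X=2) = C(16,2) · p^2 · (1−p)^14
= 120 · 0.09 · 0.0067822 = 0.073248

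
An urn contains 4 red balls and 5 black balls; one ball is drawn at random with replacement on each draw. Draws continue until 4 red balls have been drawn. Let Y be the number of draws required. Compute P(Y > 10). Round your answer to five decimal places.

0.27795

Needing more than 10 draws ⇔ fewer than 4 successes in the first 10. With X ~ Binomial(10, 0.444444), P(Y > 10) = P(X ≤ 3).
  k=0: C(10,0)·0.444444^0·0.555556^10 = 0.0028008
  k=1: C(10,1)·0.444444^1·0.555556^9 = 0.0224060
  k=2: C(10,2)·0.444444^2·0.555556^8 = 0.0806617
  k=3: C(10,3)·0.444444^3·0.555556^7 = 0.1720783
P(X ≤ 3) = 0.2779468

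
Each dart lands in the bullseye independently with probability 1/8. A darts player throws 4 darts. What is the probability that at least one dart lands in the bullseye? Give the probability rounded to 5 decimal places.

0.41382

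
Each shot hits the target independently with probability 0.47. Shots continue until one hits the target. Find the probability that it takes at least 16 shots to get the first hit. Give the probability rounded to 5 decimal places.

Y = number of shots to the first success; geometric, p = 0.47.
P(Y > 15) = P(first 15 all fail) = (1−p)^15 = 0.0000731

0.00007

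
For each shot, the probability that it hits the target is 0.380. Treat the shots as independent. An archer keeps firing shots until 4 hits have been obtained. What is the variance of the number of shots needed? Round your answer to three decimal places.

17.175

Y = total shots until the fourth success; negative binomial with r=4, p=0.38.
Var(Y) = r(1−p)/p² = 4·0.62 / 0.38² = 17.17452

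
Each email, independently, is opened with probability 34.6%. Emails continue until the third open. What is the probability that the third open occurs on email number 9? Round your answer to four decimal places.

0.0908

Y = trial on which the third success occurs; negative binomial, r=3, p=0.346.
P(Y=9) = C(8,2) · p^3 · (1−p)^6
= 28 · 0.041422 · 0.078247 = 0.090751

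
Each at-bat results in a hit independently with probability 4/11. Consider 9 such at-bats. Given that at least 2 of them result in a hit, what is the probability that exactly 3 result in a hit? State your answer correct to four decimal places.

0.2997

X ~ Binomial(9, 0.363636). Want P(X=3 | X≥2) = P(X=3) / P(X≥2).
P(X=3) = C(9,3)·0.363636^3·0.636364^6 = 0.268234
P(X≥2) = 1 − 0.017114 − 0.088014 = 0.894872
Ratio = 0.268234 / 0.894872 = 0.299745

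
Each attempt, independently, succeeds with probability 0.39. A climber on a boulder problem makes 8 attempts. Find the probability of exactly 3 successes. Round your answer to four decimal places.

0.2806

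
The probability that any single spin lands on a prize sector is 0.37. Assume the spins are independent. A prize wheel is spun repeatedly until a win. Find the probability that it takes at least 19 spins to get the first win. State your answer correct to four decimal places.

0.0002

Y = number of spins to the first success; geometric, p = 0.37.
P(Y > 18) = P(first 18 all fail) = (1−p)^18 = 0.000244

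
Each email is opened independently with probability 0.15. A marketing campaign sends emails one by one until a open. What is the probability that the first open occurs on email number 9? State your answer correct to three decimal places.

0.041

Geometric (trials to first success), p = 0.15.
P(Y = 9) = (1−p)^8 · p = 0.27249 · 0.15 = 0.04087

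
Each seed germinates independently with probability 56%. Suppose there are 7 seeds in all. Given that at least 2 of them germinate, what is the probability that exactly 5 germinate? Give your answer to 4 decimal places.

0.2312

X ~ Binomial(7, 0.56). Want P(X=5 | X≥2) = P(X=5) / P(X≥2).
P(X=5) = C(7,5)·0.56^5·0.44^2 = 0.223906
P(X≥2) = 1 − 0.003193 − 0.028445 = 0.968362
Ratio = 0.223906 / 0.968362 = 0.231221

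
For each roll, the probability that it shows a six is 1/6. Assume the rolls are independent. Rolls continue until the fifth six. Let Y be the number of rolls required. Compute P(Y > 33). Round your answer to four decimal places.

0.3360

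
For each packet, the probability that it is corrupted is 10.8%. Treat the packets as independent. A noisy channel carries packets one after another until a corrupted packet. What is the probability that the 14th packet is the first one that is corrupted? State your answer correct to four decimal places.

0.0244

Geometric (trials to first success), p = 0.108.
P(Y = 14) = (1−p)^13 · p = 0.22633 · 0.108 = 0.024444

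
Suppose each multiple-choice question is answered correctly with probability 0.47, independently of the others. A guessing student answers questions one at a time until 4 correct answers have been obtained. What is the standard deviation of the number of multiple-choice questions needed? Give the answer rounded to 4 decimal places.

3.0979

Y = total multiple-choice questions until the fourth success; negative binomial with r=4, p=0.47.
SD(Y) = √[r(1−p)/p²] = √(9.597103) = 3.097919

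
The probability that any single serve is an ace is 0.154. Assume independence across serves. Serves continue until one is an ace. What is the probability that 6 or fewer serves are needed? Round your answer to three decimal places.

Y = number of serves to the first success; geometric, p = 0.154.
P(Y ≤ 6) = 1 − (1−p)^6 = 1 − 0.36663 = 0.63337

0.633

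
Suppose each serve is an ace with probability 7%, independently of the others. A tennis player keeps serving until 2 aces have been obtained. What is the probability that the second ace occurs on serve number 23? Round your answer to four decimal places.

0.0235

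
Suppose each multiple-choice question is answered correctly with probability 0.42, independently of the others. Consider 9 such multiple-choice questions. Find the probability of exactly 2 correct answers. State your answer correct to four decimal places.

X ~ Binomial(n=9, p=0.42).
P(X=2) = C(9,2) · p^2 · (1−p)^7
= 36 · 0.1764 · 0.02208 = 0.140216

0.1402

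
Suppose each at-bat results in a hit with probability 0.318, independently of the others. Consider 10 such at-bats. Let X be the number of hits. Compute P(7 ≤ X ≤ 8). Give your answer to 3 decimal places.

0.015

X ~ Binomial(10, 0.318); P(7 ≤ X ≤ 8) = Σ C(10,k) p^k (1−p)^(10−k) over k:
  k=7: C(10,7)·0.318^7·0.682^3 = 0.01252
  k=8: C(10,8)·0.318^8·0.682^2 = 0.00219
Total = 0.01471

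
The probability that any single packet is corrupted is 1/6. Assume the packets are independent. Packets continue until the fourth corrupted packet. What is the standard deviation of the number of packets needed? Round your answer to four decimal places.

10.9545

Y = total packets until the fourth success; negative binomial with r=4, p=0.166667.
SD(Y) = √[r(1−p)/p²] = √(120.000000) = 10.954451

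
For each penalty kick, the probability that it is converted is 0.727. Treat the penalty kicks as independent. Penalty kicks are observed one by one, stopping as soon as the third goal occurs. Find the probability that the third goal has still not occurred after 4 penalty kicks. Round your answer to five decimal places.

0.30107

Needing more than 4 penalty kicks ⇔ fewer than 3 successes in the first 4. With X ~ Binomial(4, 0.727), P(Y > 4) = P(X ≤ 2).
  k=0: C(4,0)·0.727^0·0.273^4 = 0.0055546
  k=1: C(4,1)·0.727^1·0.273^3 = 0.0591674
  k=2: C(4,2)·0.727^2·0.273^2 = 0.2363444
P(X ≤ 2) = 0.3010664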